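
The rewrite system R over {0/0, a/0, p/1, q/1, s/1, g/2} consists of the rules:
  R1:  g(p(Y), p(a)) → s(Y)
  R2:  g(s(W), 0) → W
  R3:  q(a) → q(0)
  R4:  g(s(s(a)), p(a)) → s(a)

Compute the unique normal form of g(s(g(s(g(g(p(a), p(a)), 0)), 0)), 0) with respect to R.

a

1. g(s(g(s(g(g(p(a), p(a)), 0)), 0)), 0)  →  g(s(g(g(p(a), p(a)), 0)), 0)   [R2 at ε]
2. g(s(g(g(p(a), p(a)), 0)), 0)  →  g(g(p(a), p(a)), 0)   [R2 at ε]
3. g(g(p(a), p(a)), 0)  →  g(s(a), 0)   [R1 at 1]
4. g(s(a), 0)  →  a   [R2 at ε]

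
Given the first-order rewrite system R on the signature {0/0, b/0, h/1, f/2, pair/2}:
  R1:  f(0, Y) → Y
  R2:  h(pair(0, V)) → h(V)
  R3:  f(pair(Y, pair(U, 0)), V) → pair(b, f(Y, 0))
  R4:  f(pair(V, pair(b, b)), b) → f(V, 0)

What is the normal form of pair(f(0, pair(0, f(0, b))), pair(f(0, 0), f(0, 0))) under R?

pair(pair(0, b), pair(0, 0))

1. pair(f(0, pair(0, f(0, b))), pair(f(0, 0), f(0, 0)))  →  pair(pair(0, f(0, b)), pair(f(0, 0), f(0, 0)))   [R1 at 1]
2. pair(pair(0, f(0, b)), pair(f(0, 0), f(0, 0)))  →  pair(pair(0, b), pair(f(0, 0), f(0, 0)))   [R1 at 1.2]
3. pair(pair(0, b), pair(f(0, 0), f(0, 0)))  →  pair(pair(0, b), pair(0, f(0, 0)))   [R1 at 2.1]
4. pair(pair(0, b), pair(0, f(0, 0)))  →  pair(pair(0, b), pair(0, 0))   [R1 at 2.2]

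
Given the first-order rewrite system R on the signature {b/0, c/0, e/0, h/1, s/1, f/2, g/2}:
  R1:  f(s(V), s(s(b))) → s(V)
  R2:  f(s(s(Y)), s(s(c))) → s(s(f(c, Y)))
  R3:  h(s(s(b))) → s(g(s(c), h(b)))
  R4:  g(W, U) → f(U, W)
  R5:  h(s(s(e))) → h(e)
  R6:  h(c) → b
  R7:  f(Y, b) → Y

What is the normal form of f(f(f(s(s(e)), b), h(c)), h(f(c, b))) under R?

s(s(e))

1. f(f(f(s(s(e)), b), h(c)), h(f(c, b)))  →  f(f(s(s(e)), h(c)), h(f(c, b)))   [R7 at 1.1]
2. f(f(s(s(e)), h(c)), h(f(c, b)))  →  f(f(s(s(e)), b), h(f(c, b)))   [R6 at 1.2]
3. f(f(s(s(e)), b), h(f(c, b)))  →  f(s(s(e)), h(f(c, b)))   [R7 at 1]
4. f(s(s(e)), h(f(c, b)))  →  f(s(s(e)), h(c))   [R7 at 2.1]
5. f(s(s(e)), h(c))  →  f(s(s(e)), b)   [R6 at 2]
6. f(s(s(e)), b)  →  s(s(e))   [R7 at ε]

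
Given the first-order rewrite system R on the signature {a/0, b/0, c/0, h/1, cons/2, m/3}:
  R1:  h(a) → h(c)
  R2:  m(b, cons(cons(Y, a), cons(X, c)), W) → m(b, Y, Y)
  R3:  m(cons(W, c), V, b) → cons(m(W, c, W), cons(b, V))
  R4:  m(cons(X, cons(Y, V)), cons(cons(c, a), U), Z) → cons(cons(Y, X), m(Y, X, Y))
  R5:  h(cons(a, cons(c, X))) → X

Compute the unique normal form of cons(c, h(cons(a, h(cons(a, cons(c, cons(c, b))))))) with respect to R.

cons(c, b)

1. cons(c, h(cons(a, h(cons(a, cons(c, cons(c, b)))))))  →  cons(c, h(cons(a, cons(c, b))))   [R5 at 2.1.2]
2. cons(c, h(cons(a, cons(c, b))))  →  cons(c, b)   [R5 at 2]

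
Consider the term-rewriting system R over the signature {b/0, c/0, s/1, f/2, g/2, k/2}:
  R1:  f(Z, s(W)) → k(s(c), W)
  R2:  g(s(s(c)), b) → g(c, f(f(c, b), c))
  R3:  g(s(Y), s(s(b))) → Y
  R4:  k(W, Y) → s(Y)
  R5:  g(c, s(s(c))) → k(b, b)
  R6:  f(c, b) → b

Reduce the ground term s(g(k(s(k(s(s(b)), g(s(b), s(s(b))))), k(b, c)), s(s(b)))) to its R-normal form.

s(s(c))

1. s(g(k(s(k(s(s(b)), g(s(b), s(s(b))))), k(b, c)), s(s(b))))  →  s(g(s(k(b, c)), s(s(b))))   [R4 at 1.1]
2. s(g(s(k(b, c)), s(s(b))))  →  s(k(b, c))   [R3 at 1]
3. s(k(b, c))  →  s(s(c))   [R4 at 1]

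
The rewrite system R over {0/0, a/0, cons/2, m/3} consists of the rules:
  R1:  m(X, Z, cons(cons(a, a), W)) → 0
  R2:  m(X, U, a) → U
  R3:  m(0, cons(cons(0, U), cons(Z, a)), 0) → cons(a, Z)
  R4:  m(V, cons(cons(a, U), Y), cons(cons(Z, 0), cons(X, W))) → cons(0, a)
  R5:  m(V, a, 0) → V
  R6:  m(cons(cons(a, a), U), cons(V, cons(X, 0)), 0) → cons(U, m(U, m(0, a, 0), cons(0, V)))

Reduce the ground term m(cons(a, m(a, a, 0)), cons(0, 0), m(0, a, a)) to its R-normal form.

cons(0, 0)

1. m(cons(a, m(a, a, 0)), cons(0, 0), m(0, a, a))  →  m(cons(a, a), cons(0, 0), m(0, a, a))   [R5 at 1.2]
2. m(cons(a, a), cons(0, 0), m(0, a, a))  →  m(cons(a, a), cons(0, 0), a)   [R2 at 3]
3. m(cons(a, a), cons(0, 0), a)  →  cons(0, 0)   [R2 at ε]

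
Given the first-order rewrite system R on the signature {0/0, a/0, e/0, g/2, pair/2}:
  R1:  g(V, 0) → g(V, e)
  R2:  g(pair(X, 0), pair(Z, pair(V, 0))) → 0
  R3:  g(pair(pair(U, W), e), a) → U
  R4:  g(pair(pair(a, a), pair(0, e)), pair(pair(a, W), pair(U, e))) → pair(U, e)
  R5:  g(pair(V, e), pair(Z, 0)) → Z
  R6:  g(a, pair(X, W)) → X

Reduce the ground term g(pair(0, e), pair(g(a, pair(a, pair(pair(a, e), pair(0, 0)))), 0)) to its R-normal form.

a

1. g(pair(0, e), pair(g(a, pair(a, pair(pair(a, e), pair(0, 0)))), 0))  →  g(a, pair(a, pair(pair(a, e), pair(0, 0))))   [R5 at ε]
2. g(a, pair(a, pair(pair(a, e), pair(0, 0))))  →  a   [R6 at ε]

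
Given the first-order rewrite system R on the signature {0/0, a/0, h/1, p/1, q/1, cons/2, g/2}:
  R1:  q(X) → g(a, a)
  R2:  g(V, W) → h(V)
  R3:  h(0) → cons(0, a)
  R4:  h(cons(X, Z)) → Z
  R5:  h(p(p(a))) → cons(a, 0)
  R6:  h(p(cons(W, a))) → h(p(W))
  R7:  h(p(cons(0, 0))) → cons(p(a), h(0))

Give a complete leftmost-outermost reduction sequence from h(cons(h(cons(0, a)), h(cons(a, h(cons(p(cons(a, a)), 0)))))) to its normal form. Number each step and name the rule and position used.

0

1. h(cons(h(cons(0, a)), h(cons(a, h(cons(p(cons(a, a)), 0))))))  →  h(cons(a, h(cons(p(cons(a, a)), 0))))   [R4 at ε]
2. h(cons(a, h(cons(p(cons(a, a)), 0))))  →  h(cons(p(cons(a, a)), 0))   [R4 at ε]
3. h(cons(p(cons(a, a)), 0))  →  0   [R4 at ε]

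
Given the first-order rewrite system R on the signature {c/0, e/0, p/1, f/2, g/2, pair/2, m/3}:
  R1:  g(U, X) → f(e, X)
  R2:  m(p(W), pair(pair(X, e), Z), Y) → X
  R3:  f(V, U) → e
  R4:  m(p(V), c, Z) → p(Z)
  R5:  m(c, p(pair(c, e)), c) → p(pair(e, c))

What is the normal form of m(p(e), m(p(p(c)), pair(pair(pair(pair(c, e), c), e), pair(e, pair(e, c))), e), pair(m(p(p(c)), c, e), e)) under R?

c

1. m(p(e), m(p(p(c)), pair(pair(pair(pair(c, e), c), e), pair(e, pair(e, c))), e), pair(m(p(p(c)), c, e), e))  →  m(p(e), pair(pair(c, e), c), pair(m(p(p(c)), c, e), e))   [R2 at 2]
2. m(p(e), pair(pair(c, e), c), pair(m(p(p(c)), c, e), e))  →  c   [R2 at ε]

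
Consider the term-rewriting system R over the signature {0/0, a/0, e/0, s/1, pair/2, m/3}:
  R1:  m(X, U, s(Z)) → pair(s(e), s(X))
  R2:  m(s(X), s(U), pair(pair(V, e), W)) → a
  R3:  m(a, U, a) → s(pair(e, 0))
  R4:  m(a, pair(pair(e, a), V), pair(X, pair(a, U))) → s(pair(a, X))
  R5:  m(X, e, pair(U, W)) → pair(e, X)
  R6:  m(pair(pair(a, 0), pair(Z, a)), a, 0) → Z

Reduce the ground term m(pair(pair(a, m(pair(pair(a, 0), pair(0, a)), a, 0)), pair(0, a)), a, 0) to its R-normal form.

0

1. m(pair(pair(a, m(pair(pair(a, 0), pair(0, a)), a, 0)), pair(0, a)), a, 0)  →  m(pair(pair(a, 0), pair(0, a)), a, 0)   [R6 at 1.1.2]
2. m(pair(pair(a, 0), pair(0, a)), a, 0)  →  0   [R6 at ε]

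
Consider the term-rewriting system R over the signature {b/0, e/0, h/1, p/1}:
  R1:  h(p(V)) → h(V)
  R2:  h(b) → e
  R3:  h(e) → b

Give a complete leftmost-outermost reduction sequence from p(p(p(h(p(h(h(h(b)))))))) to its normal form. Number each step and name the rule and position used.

p(p(p(b)))

1. p(p(p(h(p(h(h(h(b))))))))  →  p(p(p(h(h(h(h(b)))))))   [R1 at 1.1.1]
2. p(p(p(h(h(h(h(b)))))))  →  p(p(p(h(h(h(e))))))   [R2 at 1.1.1.1.1.1]
3. p(p(p(h(h(h(e))))))  →  p(p(p(h(h(b)))))   [R3 at 1.1.1.1.1]
4. p(p(p(h(h(b)))))  →  p(p(p(h(e))))   [R2 at 1.1.1.1]
5. p(p(p(h(e))))  →  p(p(p(b)))   [R3 at 1.1.1]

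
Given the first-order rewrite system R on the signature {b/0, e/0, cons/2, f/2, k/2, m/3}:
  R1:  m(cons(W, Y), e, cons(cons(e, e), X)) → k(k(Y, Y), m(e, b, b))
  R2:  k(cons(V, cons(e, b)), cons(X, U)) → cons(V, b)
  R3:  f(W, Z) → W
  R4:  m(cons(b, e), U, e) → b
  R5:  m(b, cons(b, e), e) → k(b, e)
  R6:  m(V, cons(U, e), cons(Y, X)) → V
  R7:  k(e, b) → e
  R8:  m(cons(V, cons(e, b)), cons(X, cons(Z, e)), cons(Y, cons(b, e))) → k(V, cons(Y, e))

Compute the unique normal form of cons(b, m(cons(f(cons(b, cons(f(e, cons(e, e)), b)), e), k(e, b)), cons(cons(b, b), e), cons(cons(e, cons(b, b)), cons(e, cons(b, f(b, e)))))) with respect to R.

cons(b, cons(cons(b, cons(e, b)), e))

1. cons(b, m(cons(f(cons(b, cons(f(e, cons(e, e)), b)), e), k(e, b)), cons(cons(b, b), e), cons(cons(e, cons(b, b)), cons(e, cons(b, f(b, e))))))  →  cons(b, cons(f(cons(b, cons(f(e, cons(e, e)), b)), e), k(e, b)))   [R6 at 2]
2. cons(b, cons(f(cons(b, cons(f(e, cons(e, e)), b)), e), k(e, b)))  →  cons(b, cons(cons(b, cons(f(e, cons(e, e)), b)), k(e, b)))   [R3 at 2.1]
3. cons(b, cons(cons(b, cons(f(e, cons(e, e)), b)), k(e, b)))  →  cons(b, cons(cons(b, cons(e, b)), k(e, b)))   [R3 at 2.1.2.1]
4. cons(b, cons(cons(b, cons(e, b)), k(e, b)))  →  cons(b, cons(cons(b, cons(e, b)), e))   [R7 at 2.2]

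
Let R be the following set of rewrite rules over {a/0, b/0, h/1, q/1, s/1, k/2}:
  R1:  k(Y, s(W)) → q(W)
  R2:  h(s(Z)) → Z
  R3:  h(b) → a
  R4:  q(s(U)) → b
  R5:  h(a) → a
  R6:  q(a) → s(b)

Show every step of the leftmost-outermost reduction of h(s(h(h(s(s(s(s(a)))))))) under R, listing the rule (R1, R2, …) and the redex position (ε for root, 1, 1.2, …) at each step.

s(s(a))

1. h(s(h(h(s(s(s(s(a))))))))  →  h(h(s(s(s(s(a))))))   [R2 at ε]
2. h(h(s(s(s(s(a))))))  →  h(s(s(s(a))))   [R2 at 1]
3. h(s(s(s(a))))  →  s(s(a))   [R2 at ε]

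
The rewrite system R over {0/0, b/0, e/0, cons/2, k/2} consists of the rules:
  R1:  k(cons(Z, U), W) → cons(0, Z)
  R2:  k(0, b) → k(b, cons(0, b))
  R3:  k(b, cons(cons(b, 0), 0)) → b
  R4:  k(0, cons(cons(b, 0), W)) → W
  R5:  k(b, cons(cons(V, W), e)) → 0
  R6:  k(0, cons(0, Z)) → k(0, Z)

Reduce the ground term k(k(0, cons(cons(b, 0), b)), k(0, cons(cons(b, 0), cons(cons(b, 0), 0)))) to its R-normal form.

b

1. k(k(0, cons(cons(b, 0), b)), k(0, cons(cons(b, 0), cons(cons(b, 0), 0))))  →  k(b, k(0, cons(cons(b, 0), cons(cons(b, 0), 0))))   [R4 at 1]
2. k(b, k(0, cons(cons(b, 0), cons(cons(b, 0), 0))))  →  k(b, cons(cons(b, 0), 0))   [R4 at 2]
3. k(b, cons(cons(b, 0), 0))  →  b   [R3 at ε]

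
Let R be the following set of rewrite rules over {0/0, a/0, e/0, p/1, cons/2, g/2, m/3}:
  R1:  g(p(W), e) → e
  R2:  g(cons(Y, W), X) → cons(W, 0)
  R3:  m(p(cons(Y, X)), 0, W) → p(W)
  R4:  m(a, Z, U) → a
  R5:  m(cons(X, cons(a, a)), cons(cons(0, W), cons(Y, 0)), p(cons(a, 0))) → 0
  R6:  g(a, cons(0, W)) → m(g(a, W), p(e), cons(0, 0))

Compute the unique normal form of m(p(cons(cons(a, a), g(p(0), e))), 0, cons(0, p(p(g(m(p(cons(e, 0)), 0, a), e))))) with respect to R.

p(cons(0, p(p(e))))

1. m(p(cons(cons(a, a), g(p(0), e))), 0, cons(0, p(p(g(m(p(cons(e, 0)), 0, a), e)))))  →  p(cons(0, p(p(g(m(p(cons(e, 0)), 0, a), e)))))   [R3 at ε]
2. p(cons(0, p(p(g(m(p(cons(e, 0)), 0, a), e)))))  →  p(cons(0, p(p(g(p(a), e)))))   [R3 at 1.2.1.1.1]
3. p(cons(0, p(p(g(p(a), e)))))  →  p(cons(0, p(p(e))))   [R1 at 1.2.1.1]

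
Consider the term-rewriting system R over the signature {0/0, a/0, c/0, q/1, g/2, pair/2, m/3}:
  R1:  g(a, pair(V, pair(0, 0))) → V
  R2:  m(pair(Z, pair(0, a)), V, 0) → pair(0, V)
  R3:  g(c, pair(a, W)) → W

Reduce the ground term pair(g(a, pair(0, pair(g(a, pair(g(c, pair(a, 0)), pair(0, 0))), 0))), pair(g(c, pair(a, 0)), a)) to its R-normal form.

1. pair(g(a, pair(0, pair(g(a, pair(g(c, pair(a, 0)), pair(0, 0))), 0))), pair(g(c, pair(a, 0)), a))  →  pair(g(a, pair(0, pair(g(c, pair(a, 0)), 0))), pair(g(c, pair(a, 0)), a))   [R1 at 1.2.2.1]
2. pair(g(a, pair(0, pair(g(c, pair(a, 0)), 0))), pair(g(c, pair(a, 0)), a))  →  pair(g(a, pair(0, pair(0, 0))), pair(g(c, pair(a, 0)), a))   [R3 at 1.2.2.1]
3. pair(g(a, pair(0, pair(0, 0))), pair(g(c, pair(a, 0)), a))  →  pair(0, pair(g(c, pair(a, 0)), a))   [R1 at 1]
4. pair(0, pair(g(c, pair(a, 0)), a))  →  pair(0, pair(0, a))   [R3 at 2.1]

pair(0, pair(0, a))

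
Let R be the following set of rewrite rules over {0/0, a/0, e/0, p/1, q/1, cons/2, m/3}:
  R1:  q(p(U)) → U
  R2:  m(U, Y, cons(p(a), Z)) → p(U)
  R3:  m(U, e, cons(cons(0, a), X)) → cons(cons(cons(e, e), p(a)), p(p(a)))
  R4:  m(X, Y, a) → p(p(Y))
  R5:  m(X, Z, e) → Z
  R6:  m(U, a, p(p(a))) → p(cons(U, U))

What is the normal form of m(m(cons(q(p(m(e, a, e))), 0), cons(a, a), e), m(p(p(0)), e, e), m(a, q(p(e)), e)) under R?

e

1. m(m(cons(q(p(m(e, a, e))), 0), cons(a, a), e), m(p(p(0)), e, e), m(a, q(p(e)), e))  →  m(cons(a, a), m(p(p(0)), e, e), m(a, q(p(e)), e))   [R5 at 1]
2. m(cons(a, a), m(p(p(0)), e, e), m(a, q(p(e)), e))  →  m(cons(a, a), e, m(a, q(p(e)), e))   [R5 at 2]
3. m(cons(a, a), e, m(a, q(p(e)), e))  →  m(cons(a, a), e, q(p(e)))   [R5 at 3]
4. m(cons(a, a), e, q(p(e)))  →  m(cons(a, a), e, e)   [R1 at 3]
5. m(cons(a, a), e, e)  →  e   [R5 at ε]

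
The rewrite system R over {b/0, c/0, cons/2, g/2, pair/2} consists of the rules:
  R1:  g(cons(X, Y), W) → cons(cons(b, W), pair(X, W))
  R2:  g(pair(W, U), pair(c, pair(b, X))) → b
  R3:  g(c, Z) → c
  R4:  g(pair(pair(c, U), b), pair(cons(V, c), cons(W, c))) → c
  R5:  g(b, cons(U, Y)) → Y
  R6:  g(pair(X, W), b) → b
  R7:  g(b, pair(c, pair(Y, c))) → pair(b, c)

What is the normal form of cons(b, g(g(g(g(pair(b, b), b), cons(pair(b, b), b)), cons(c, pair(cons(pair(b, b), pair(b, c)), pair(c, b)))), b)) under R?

cons(b, b)

1. cons(b, g(g(g(g(pair(b, b), b), cons(pair(b, b), b)), cons(c, pair(cons(pair(b, b), pair(b, c)), pair(c, b)))), b))  →  cons(b, g(g(g(b, cons(pair(b, b), b)), cons(c, pair(cons(pair(b, b), pair(b, c)), pair(c, b)))), b))   [R6 at 2.1.1.1]
2. cons(b, g(g(g(b, cons(pair(b, b), b)), cons(c, pair(cons(pair(b, b), pair(b, c)), pair(c, b)))), b))  →  cons(b, g(g(b, cons(c, pair(cons(pair(b, b), pair(b, c)), pair(c, b)))), b))   [R5 at 2.1.1]
3. cons(b, g(g(b, cons(c, pair(cons(pair(b, b), pair(b, c)), pair(c, b)))), b))  →  cons(b, g(pair(cons(pair(b, b), pair(b, c)), pair(c, b)), b))   [R5 at 2.1]
4. cons(b, g(pair(cons(pair(b, b), pair(b, c)), pair(c, b)), b))  →  cons(b, b)   [R6 at 2]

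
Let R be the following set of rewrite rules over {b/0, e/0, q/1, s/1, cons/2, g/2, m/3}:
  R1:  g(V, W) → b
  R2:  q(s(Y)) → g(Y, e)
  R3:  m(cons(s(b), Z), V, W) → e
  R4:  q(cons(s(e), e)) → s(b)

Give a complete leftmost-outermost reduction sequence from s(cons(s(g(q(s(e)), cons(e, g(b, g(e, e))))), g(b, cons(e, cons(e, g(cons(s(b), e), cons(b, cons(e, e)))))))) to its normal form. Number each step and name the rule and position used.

s(cons(s(b), b))

1. s(cons(s(g(q(s(e)), cons(e, g(b, g(e, e))))), g(b, cons(e, cons(e, g(cons(s(b), e), cons(b, cons(e, e))))))))  →  s(cons(s(b), g(b, cons(e, cons(e, g(cons(s(b), e), cons(b, cons(e, e))))))))   [R1 at 1.1.1]
2. s(cons(s(b), g(b, cons(e, cons(e, g(cons(s(b), e), cons(b, cons(e, e))))))))  →  s(cons(s(b), b))   [R1 at 1.2]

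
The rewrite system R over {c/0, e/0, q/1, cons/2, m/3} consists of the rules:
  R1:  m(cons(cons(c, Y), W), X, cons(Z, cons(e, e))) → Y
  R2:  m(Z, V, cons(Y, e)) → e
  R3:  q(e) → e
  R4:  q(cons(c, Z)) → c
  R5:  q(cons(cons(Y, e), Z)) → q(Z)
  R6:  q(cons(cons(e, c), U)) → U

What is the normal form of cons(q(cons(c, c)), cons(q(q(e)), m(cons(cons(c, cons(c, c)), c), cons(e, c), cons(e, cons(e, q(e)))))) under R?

cons(c, cons(e, cons(c, c)))

1. cons(q(cons(c, c)), cons(q(q(e)), m(cons(cons(c, cons(c, c)), c), cons(e, c), cons(e, cons(e, q(e))))))  →  cons(c, cons(q(q(e)), m(cons(cons(c, cons(c, c)), c), cons(e, c), cons(e, cons(e, q(e))))))   [R4 at 1]
2. cons(c, cons(q(q(e)), m(cons(cons(c, cons(c, c)), c), cons(e, c), cons(e, cons(e, q(e))))))  →  cons(c, cons(q(e), m(cons(cons(c, cons(c, c)), c), cons(e, c), cons(e, cons(e, q(e))))))   [R3 at 2.1.1]
3. cons(c, cons(q(e), m(cons(cons(c, cons(c, c)), c), cons(e, c), cons(e, cons(e, q(e))))))  →  cons(c, cons(e, m(cons(cons(c, cons(c, c)), c), cons(e, c), cons(e, cons(e, q(e))))))   [R3 at 2.1]
4. cons(c, cons(e, m(cons(cons(c, cons(c, c)), c), cons(e, c), cons(e, cons(e, q(e))))))  →  cons(c, cons(e, m(cons(cons(c, cons(c, c)), c), cons(e, c), cons(e, cons(e, e)))))   [R3 at 2.2.3.2.2]
5. cons(c, cons(e, m(cons(cons(c, cons(c, c)), c), cons(e, c), cons(e, cons(e, e)))))  →  cons(c, cons(e, cons(c, c)))   [R1 at 2.2]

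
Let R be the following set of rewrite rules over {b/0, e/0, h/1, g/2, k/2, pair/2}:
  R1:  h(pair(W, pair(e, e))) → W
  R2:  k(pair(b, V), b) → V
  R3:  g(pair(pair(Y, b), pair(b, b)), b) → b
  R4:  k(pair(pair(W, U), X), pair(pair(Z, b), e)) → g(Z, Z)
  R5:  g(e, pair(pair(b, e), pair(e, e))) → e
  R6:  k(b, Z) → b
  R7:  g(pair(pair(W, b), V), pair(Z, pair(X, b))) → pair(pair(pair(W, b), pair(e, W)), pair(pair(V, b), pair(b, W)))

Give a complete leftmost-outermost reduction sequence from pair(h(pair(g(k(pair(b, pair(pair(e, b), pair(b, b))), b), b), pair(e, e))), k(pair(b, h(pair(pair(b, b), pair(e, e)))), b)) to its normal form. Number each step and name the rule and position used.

1. pair(h(pair(g(k(pair(b, pair(pair(e, b), pair(b, b))), b), b), pair(e, e))), k(pair(b, h(pair(pair(b, b), pair(e, e)))), b))  →  pair(g(k(pair(b, pair(pair(e, b), pair(b, b))), b), b), k(pair(b, h(pair(pair(b, b), pair(e, e)))), b))   [R1 at 1]
2. pair(g(k(pair(b, pair(pair(e, b), pair(b, b))), b), b), k(pair(b, h(pair(pair(b, b), pair(e, e)))), b))  →  pair(g(pair(pair(e, b), pair(b, b)), b), k(pair(b, h(pair(pair(b, b), pair(e, e)))), b))   [R2 at 1.1]
3. pair(g(pair(pair(e, b), pair(b, b)), b), k(pair(b, h(pair(pair(b, b), pair(e, e)))), b))  →  pair(b, k(pair(b, h(pair(pair(b, b), pair(e, e)))), b))   [R3 at 1]
4. pair(b, k(pair(b, h(pair(pair(b, b), pair(e, e)))), b))  →  pair(b, h(pair(pair(b, b), pair(e, e))))   [R2 at 2]
5. pair(b, h(pair(pair(b, b), pair(e, e))))  →  pair(b, pair(b, b))   [R1 at 2]

pair(b, pair(b, b))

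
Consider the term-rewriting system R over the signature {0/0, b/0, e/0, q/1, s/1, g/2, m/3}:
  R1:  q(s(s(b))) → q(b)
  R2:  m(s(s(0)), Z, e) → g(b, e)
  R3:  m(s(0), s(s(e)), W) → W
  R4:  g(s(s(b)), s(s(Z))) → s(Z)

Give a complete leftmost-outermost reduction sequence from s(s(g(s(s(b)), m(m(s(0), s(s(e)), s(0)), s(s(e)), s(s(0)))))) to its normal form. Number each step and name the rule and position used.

s(s(s(0)))

1. s(s(g(s(s(b)), m(m(s(0), s(s(e)), s(0)), s(s(e)), s(s(0))))))  →  s(s(g(s(s(b)), m(s(0), s(s(e)), s(s(0))))))   [R3 at 1.1.2.1]
2. s(s(g(s(s(b)), m(s(0), s(s(e)), s(s(0))))))  →  s(s(g(s(s(b)), s(s(0)))))   [R3 at 1.1.2]
3. s(s(g(s(s(b)), s(s(0)))))  →  s(s(s(0)))   [R4 at 1.1]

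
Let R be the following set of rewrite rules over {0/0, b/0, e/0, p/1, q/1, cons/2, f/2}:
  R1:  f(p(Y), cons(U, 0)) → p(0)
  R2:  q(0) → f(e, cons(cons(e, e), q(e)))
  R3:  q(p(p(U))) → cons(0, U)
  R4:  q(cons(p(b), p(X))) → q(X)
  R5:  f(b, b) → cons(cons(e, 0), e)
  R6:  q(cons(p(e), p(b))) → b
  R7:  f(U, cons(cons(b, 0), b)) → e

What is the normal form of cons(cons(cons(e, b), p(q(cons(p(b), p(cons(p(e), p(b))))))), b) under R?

1. cons(cons(cons(e, b), p(q(cons(p(b), p(cons(p(e), p(b))))))), b)  →  cons(cons(cons(e, b), p(q(cons(p(e), p(b))))), b)   [R4 at 1.2.1]
2. cons(cons(cons(e, b), p(q(cons(p(e), p(b))))), b)  →  cons(cons(cons(e, b), p(b)), b)   [R6 at 1.2.1]

cons(cons(cons(e, b), p(b)), b)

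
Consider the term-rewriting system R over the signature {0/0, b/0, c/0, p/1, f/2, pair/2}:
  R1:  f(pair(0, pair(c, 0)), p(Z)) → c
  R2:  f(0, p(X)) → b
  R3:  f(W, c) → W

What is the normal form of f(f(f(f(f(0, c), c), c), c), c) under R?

1. f(f(f(f(f(0, c), c), c), c), c)  →  f(f(f(f(0, c), c), c), c)   [R3 at ε]
2. f(f(f(f(0, c), c), c), c)  →  f(f(f(0, c), c), c)   [R3 at ε]
3. f(f(f(0, c), c), c)  →  f(f(0, c), c)   [R3 at ε]
4. f(f(0, c), c)  →  f(0, c)   [R3 at ε]
5. f(0, c)  →  0   [R3 at ε]

0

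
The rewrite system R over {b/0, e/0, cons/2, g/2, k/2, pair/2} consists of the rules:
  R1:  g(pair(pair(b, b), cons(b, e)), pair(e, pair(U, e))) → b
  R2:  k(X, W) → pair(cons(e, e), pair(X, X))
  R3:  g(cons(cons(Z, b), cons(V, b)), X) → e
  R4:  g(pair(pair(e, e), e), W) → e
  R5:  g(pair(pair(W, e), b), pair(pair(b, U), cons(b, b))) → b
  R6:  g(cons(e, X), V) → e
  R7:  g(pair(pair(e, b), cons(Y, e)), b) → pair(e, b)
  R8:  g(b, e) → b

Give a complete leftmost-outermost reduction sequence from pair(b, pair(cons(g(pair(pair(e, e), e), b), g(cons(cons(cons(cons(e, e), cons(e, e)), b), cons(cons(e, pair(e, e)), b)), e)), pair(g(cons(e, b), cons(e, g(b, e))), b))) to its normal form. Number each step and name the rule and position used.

1. pair(b, pair(cons(g(pair(pair(e, e), e), b), g(cons(cons(cons(cons(e, e), cons(e, e)), b), cons(cons(e, pair(e, e)), b)), e)), pair(g(cons(e, b), cons(e, g(b, e))), b)))  →  pair(b, pair(cons(e, g(cons(cons(cons(cons(e, e), cons(e, e)), b), cons(cons(e, pair(e, e)), b)), e)), pair(g(cons(e, b), cons(e, g(b, e))), b)))   [R4 at 2.1.1]
2. pair(b, pair(cons(e, g(cons(cons(cons(cons(e, e), cons(e, e)), b), cons(cons(e, pair(e, e)), b)), e)), pair(g(cons(e, b), cons(e, g(b, e))), b)))  →  pair(b, pair(cons(e, e), pair(g(cons(e, b), cons(e, g(b, e))), b)))   [R3 at 2.1.2]
3. pair(b, pair(cons(e, e), pair(g(cons(e, b), cons(e, g(b, e))), b)))  →  pair(b, pair(cons(e, e), pair(e, b)))   [R6 at 2.2.1]

pair(b, pair(cons(e, e), pair(e, b)))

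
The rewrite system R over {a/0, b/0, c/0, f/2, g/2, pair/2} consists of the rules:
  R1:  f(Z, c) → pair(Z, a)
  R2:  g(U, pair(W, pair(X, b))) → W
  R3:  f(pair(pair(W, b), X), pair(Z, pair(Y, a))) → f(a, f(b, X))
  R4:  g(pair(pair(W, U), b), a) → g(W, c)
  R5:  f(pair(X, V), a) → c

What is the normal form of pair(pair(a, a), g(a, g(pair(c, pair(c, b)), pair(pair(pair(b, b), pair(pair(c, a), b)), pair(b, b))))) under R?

1. pair(pair(a, a), g(a, g(pair(c, pair(c, b)), pair(pair(pair(b, b), pair(pair(c, a), b)), pair(b, b)))))  →  pair(pair(a, a), g(a, pair(pair(b, b), pair(pair(c, a), b))))   [R2 at 2.2]
2. pair(pair(a, a), g(a, pair(pair(b, b), pair(pair(c, a), b))))  →  pair(pair(a, a), pair(b, b))   [R2 at 2]

pair(pair(a, a), pair(b, b))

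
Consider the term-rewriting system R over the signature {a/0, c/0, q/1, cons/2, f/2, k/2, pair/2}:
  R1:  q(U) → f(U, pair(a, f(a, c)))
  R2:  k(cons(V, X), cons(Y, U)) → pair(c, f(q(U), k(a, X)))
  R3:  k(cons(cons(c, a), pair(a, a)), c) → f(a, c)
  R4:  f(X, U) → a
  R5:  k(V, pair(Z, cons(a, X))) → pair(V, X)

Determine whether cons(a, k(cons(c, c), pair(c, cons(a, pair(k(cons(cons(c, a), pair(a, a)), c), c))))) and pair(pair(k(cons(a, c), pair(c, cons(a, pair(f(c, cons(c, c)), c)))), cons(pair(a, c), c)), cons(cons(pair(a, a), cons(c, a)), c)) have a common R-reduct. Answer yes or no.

Reduce t₁ = cons(a, k(cons(c, c), pair(c, cons(a, pair(k(cons(cons(c, a), pair(a, a)), c), c))))):
1. cons(a, k(cons(c, c), pair(c, cons(a, pair(k(cons(cons(c, a), pair(a, a)), c), c)))))  →  cons(a, pair(cons(c, c), pair(k(cons(cons(c, a), pair(a, a)), c), c)))   [R5 at 2]
2. cons(a, pair(cons(c, c), pair(k(cons(cons(c, a), pair(a, a)), c), c)))  →  cons(a, pair(cons(c, c), pair(f(a, c), c)))   [R3 at 2.2.1]
3. cons(a, pair(cons(c, c), pair(f(a, c), c)))  →  cons(a, pair(cons(c, c), pair(a, c)))   [R4 at 2.2.1]

Reduce t₂ = pair(pair(k(cons(a, c), pair(c, cons(a, pair(f(c, cons(c, c)), c)))), cons(pair(a, c), c)), cons(cons(pair(a, a), cons(c, a)), c)):
1. pair(pair(k(cons(a, c), pair(c, cons(a, pair(f(c, cons(c, c)), c)))), cons(pair(a, c), c)), cons(cons(pair(a, a), cons(c, a)), c))  →  pair(pair(pair(cons(a, c), pair(f(c, cons(c, c)), c)), cons(pair(a, c), c)), cons(cons(pair(a, a), cons(c, a)), c))   [R5 at 1.1]
2. pair(pair(pair(cons(a, c), pair(f(c, cons(c, c)), c)), cons(pair(a, c), c)), cons(cons(pair(a, a), cons(c, a)), c))  →  pair(pair(pair(cons(a, c), pair(a, c)), cons(pair(a, c), c)), cons(cons(pair(a, a), cons(c, a)), c))   [R4 at 1.1.2.1]

no — NF(t₁) = cons(a, pair(cons(c, c), pair(a, c))), NF(t₂) = pair(pair(pair(cons(a, c), pair(a, c)), cons(pair(a, c), c)), cons(cons(pair(a, a), cons(c, a)), c))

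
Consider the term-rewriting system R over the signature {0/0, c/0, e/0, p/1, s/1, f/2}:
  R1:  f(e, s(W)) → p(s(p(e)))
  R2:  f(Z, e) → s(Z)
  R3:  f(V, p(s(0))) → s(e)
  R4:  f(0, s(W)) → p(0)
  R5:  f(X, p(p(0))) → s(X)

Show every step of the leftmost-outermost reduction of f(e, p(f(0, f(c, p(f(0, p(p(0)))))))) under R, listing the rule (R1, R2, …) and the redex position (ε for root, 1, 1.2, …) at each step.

1. f(e, p(f(0, f(c, p(f(0, p(p(0))))))))  →  f(e, p(f(0, f(c, p(s(0))))))   [R5 at 2.1.2.2.1]
2. f(e, p(f(0, f(c, p(s(0))))))  →  f(e, p(f(0, s(e))))   [R3 at 2.1.2]
3. f(e, p(f(0, s(e))))  →  f(e, p(p(0)))   [R4 at 2.1]
4. f(e, p(p(0)))  →  s(e)   [R5 at ε]

s(e)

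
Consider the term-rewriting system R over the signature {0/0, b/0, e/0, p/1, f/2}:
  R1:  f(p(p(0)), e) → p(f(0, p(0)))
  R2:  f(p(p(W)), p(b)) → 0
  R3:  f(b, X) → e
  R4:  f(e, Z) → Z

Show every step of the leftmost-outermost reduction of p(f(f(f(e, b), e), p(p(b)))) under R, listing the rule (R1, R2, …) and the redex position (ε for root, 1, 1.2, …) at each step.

1. p(f(f(f(e, b), e), p(p(b))))  →  p(f(f(b, e), p(p(b))))   [R4 at 1.1.1]
2. p(f(f(b, e), p(p(b))))  →  p(f(e, p(p(b))))   [R3 at 1.1]
3. p(f(e, p(p(b))))  →  p(p(p(b)))   [R4 at 1]

p(p(p(b)))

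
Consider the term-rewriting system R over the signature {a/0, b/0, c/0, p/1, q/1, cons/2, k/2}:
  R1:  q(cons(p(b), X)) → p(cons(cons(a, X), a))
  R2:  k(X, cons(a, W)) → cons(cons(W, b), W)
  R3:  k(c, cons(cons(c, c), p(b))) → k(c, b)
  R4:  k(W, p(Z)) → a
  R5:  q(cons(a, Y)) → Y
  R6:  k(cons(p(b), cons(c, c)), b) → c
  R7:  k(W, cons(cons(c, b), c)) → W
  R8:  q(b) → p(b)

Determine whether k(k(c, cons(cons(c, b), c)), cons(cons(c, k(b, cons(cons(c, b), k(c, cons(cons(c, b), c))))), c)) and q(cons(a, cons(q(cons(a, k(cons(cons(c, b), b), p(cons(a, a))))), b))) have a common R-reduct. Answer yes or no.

no — NF(t₁) = c, NF(t₂) = cons(a, b)

Reduce t₁ = k(k(c, cons(cons(c, b), c)), cons(cons(c, k(b, cons(cons(c, b), k(c, cons(cons(c, b), c))))), c)):
1. k(k(c, cons(cons(c, b), c)), cons(cons(c, k(b, cons(cons(c, b), k(c, cons(cons(c, b), c))))), c))  →  k(c, cons(cons(c, k(b, cons(cons(c, b), k(c, cons(cons(c, b), c))))), c))   [R7 at 1]
2. k(c, cons(cons(c, k(b, cons(cons(c, b), k(c, cons(cons(c, b), c))))), c))  →  k(c, cons(cons(c, k(b, cons(cons(c, b), c))), c))   [R7 at 2.1.2.2.2]
3. k(c, cons(cons(c, k(b, cons(cons(c, b), c))), c))  →  k(c, cons(cons(c, b), c))   [R7 at 2.1.2]
4. k(c, cons(cons(c, b), c))  →  c   [R7 at ε]

Reduce t₂ = q(cons(a, cons(q(cons(a, k(cons(cons(c, b), b), p(cons(a, a))))), b))):
1. q(cons(a, cons(q(cons(a, k(cons(cons(c, b), b), p(cons(a, a))))), b)))  →  cons(q(cons(a, k(cons(cons(c, b), b), p(cons(a, a))))), b)   [R5 at ε]
2. cons(q(cons(a, k(cons(cons(c, b), b), p(cons(a, a))))), b)  →  cons(k(cons(cons(c, b), b), p(cons(a, a))), b)   [R5 at 1]
3. cons(k(cons(cons(c, b), b), p(cons(a, a))), b)  →  cons(a, b)   [R4 at 1]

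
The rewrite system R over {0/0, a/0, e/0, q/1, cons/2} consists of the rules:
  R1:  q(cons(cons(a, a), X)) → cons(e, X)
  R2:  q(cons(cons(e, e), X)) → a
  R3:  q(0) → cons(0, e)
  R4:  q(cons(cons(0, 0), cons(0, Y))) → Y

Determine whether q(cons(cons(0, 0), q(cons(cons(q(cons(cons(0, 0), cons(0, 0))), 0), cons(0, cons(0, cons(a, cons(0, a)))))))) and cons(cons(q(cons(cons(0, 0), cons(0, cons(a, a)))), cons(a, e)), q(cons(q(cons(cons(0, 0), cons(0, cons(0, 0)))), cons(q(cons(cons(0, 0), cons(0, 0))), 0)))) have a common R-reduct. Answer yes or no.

Reduce t₁ = q(cons(cons(0, 0), q(cons(cons(q(cons(cons(0, 0), cons(0, 0))), 0), cons(0, cons(0, cons(a, cons(0, a)))))))):
1. q(cons(cons(0, 0), q(cons(cons(q(cons(cons(0, 0), cons(0, 0))), 0), cons(0, cons(0, cons(a, cons(0, a))))))))  →  q(cons(cons(0, 0), q(cons(cons(0, 0), cons(0, cons(0, cons(a, cons(0, a))))))))   [R4 at 1.2.1.1.1]
2. q(cons(cons(0, 0), q(cons(cons(0, 0), cons(0, cons(0, cons(a, cons(0, a))))))))  →  q(cons(cons(0, 0), cons(0, cons(a, cons(0, a)))))   [R4 at 1.2]
3. q(cons(cons(0, 0), cons(0, cons(a, cons(0, a)))))  →  cons(a, cons(0, a))   [R4 at ε]

Reduce t₂ = cons(cons(q(cons(cons(0, 0), cons(0, cons(a, a)))), cons(a, e)), q(cons(q(cons(cons(0, 0), cons(0, cons(0, 0)))), cons(q(cons(cons(0, 0), cons(0, 0))), 0)))):
1. cons(cons(q(cons(cons(0, 0), cons(0, cons(a, a)))), cons(a, e)), q(cons(q(cons(cons(0, 0), cons(0, cons(0, 0)))), cons(q(cons(cons(0, 0), cons(0, 0))), 0))))  →  cons(cons(cons(a, a), cons(a, e)), q(cons(q(cons(cons(0, 0), cons(0, cons(0, 0)))), cons(q(cons(cons(0, 0), cons(0, 0))), 0))))   [R4 at 1.1]
2. cons(cons(cons(a, a), cons(a, e)), q(cons(q(cons(cons(0, 0), cons(0, cons(0, 0)))), cons(q(cons(cons(0, 0), cons(0, 0))), 0))))  →  cons(cons(cons(a, a), cons(a, e)), q(cons(cons(0, 0), cons(q(cons(cons(0, 0), cons(0, 0))), 0))))   [R4 at 2.1.1]
3. cons(cons(cons(a, a), cons(a, e)), q(cons(cons(0, 0), cons(q(cons(cons(0, 0), cons(0, 0))), 0))))  →  cons(cons(cons(a, a), cons(a, e)), q(cons(cons(0, 0), cons(0, 0))))   [R4 at 2.1.2.1]
4. cons(cons(cons(a, a), cons(a, e)), q(cons(cons(0, 0), cons(0, 0))))  →  cons(cons(cons(a, a), cons(a, e)), 0)   [R4 at 2]

no — NF(t₁) = cons(a, cons(0, a)), NF(t₂) = cons(cons(cons(a, a), cons(a, e)), 0)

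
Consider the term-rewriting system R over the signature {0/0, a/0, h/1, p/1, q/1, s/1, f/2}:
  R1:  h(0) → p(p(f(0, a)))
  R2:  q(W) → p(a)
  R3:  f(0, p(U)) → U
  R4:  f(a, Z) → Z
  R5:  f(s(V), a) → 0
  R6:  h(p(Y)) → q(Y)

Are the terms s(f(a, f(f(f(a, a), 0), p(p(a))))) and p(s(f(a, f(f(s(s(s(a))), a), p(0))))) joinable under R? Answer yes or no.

no — NF(t₁) = s(p(a)), NF(t₂) = p(s(0))

Reduce t₁ = s(f(a, f(f(f(a, a), 0), p(p(a))))):
1. s(f(a, f(f(f(a, a), 0), p(p(a)))))  →  s(f(f(f(a, a), 0), p(p(a))))   [R4 at 1]
2. s(f(f(f(a, a), 0), p(p(a))))  →  s(f(f(a, 0), p(p(a))))   [R4 at 1.1.1]
3. s(f(f(a, 0), p(p(a))))  →  s(f(0, p(p(a))))   [R4 at 1.1]
4. s(f(0, p(p(a))))  →  s(p(a))   [R3 at 1]

Reduce t₂ = p(s(f(a, f(f(s(s(s(a))), a), p(0))))):
1. p(s(f(a, f(f(s(s(s(a))), a), p(0)))))  →  p(s(f(f(s(s(s(a))), a), p(0))))   [R4 at 1.1]
2. p(s(f(f(s(s(s(a))), a), p(0))))  →  p(s(f(0, p(0))))   [R5 at 1.1.1]
3. p(s(f(0, p(0))))  →  p(s(0))   [R3 at 1.1]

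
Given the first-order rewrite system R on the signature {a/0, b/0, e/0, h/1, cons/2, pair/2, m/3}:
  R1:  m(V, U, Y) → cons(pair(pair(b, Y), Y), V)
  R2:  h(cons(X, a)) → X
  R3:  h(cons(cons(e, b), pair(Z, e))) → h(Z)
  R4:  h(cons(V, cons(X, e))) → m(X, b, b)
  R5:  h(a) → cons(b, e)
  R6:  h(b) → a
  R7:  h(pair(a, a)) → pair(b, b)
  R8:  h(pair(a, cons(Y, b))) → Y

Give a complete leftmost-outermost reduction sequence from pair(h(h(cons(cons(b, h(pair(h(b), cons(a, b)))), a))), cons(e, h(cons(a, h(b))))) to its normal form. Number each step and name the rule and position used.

1. pair(h(h(cons(cons(b, h(pair(h(b), cons(a, b)))), a))), cons(e, h(cons(a, h(b)))))  →  pair(h(cons(b, h(pair(h(b), cons(a, b))))), cons(e, h(cons(a, h(b)))))   [R2 at 1.1]
2. pair(h(cons(b, h(pair(h(b), cons(a, b))))), cons(e, h(cons(a, h(b)))))  →  pair(h(cons(b, h(pair(a, cons(a, b))))), cons(e, h(cons(a, h(b)))))   [R6 at 1.1.2.1.1]
3. pair(h(cons(b, h(pair(a, cons(a, b))))), cons(e, h(cons(a, h(b)))))  →  pair(h(cons(b, a)), cons(e, h(cons(a, h(b)))))   [R8 at 1.1.2]
4. pair(h(cons(b, a)), cons(e, h(cons(a, h(b)))))  →  pair(b, cons(e, h(cons(a, h(b)))))   [R2 at 1]
5. pair(b, cons(e, h(cons(a, h(b)))))  →  pair(b, cons(e, h(cons(a, a))))   [R6 at 2.2.1.2]
6. pair(b, cons(e, h(cons(a, a))))  →  pair(b, cons(e, a))   [R2 at 2.2]

pair(b, cons(e, a))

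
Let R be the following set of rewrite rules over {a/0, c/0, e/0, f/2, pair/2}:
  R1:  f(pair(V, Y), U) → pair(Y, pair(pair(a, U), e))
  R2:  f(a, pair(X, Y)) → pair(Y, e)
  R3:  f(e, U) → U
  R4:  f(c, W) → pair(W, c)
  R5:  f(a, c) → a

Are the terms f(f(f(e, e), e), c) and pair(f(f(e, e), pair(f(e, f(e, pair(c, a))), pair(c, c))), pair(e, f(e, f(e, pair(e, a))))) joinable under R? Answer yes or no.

Reduce t₁ = f(f(f(e, e), e), c):
1. f(f(f(e, e), e), c)  →  f(f(e, e), c)   [R3 at 1.1]
2. f(f(e, e), c)  →  f(e, c)   [R3 at 1]
3. f(e, c)  →  c   [R3 at ε]

Reduce t₂ = pair(f(f(e, e), pair(f(e, f(e, pair(c, a))), pair(c, c))), pair(e, f(e, f(e, pair(e, a))))):
1. pair(f(f(e, e), pair(f(e, f(e, pair(c, a))), pair(c, c))), pair(e, f(e, f(e, pair(e, a)))))  →  pair(f(e, pair(f(e, f(e, pair(c, a))), pair(c, c))), pair(e, f(e, f(e, pair(e, a)))))   [R3 at 1.1]
2. pair(f(e, pair(f(e, f(e, pair(c, a))), pair(c, c))), pair(e, f(e, f(e, pair(e, a)))))  →  pair(pair(f(e, f(e, pair(c, a))), pair(c, c)), pair(e, f(e, f(e, pair(e, a)))))   [R3 at 1]
3. pair(pair(f(e, f(e, pair(c, a))), pair(c, c)), pair(e, f(e, f(e, pair(e, a)))))  →  pair(pair(f(e, pair(c, a)), pair(c, c)), pair(e, f(e, f(e, pair(e, a)))))   [R3 at 1.1]
4. pair(pair(f(e, pair(c, a)), pair(c, c)), pair(e, f(e, f(e, pair(e, a)))))  →  pair(pair(pair(c, a), pair(c, c)), pair(e, f(e, f(e, pair(e, a)))))   [R3 at 1.1]
5. pair(pair(pair(c, a), pair(c, c)), pair(e, f(e, f(e, pair(e, a)))))  →  pair(pair(pair(c, a), pair(c, c)), pair(e, f(e, pair(e, a))))   [R3 at 2.2]
6. pair(pair(pair(c, a), pair(c, c)), pair(e, f(e, pair(e, a))))  →  pair(pair(pair(c, a), pair(c, c)), pair(e, pair(e, a)))   [R3 at 2.2]

no — NF(t₁) = c, NF(t₂) = pair(pair(pair(c, a), pair(c, c)), pair(e, pair(e, a)))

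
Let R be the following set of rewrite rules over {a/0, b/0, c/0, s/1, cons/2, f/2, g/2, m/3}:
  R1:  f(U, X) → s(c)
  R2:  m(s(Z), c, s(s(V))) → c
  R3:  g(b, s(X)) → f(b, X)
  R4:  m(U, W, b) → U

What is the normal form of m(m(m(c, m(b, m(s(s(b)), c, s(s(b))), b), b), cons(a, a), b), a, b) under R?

c

1. m(m(m(c, m(b, m(s(s(b)), c, s(s(b))), b), b), cons(a, a), b), a, b)  →  m(m(c, m(b, m(s(s(b)), c, s(s(b))), b), b), cons(a, a), b)   [R4 at ε]
2. m(m(c, m(b, m(s(s(b)), c, s(s(b))), b), b), cons(a, a), b)  →  m(c, m(b, m(s(s(b)), c, s(s(b))), b), b)   [R4 at ε]
3. m(c, m(b, m(s(s(b)), c, s(s(b))), b), b)  →  c   [R4 at ε]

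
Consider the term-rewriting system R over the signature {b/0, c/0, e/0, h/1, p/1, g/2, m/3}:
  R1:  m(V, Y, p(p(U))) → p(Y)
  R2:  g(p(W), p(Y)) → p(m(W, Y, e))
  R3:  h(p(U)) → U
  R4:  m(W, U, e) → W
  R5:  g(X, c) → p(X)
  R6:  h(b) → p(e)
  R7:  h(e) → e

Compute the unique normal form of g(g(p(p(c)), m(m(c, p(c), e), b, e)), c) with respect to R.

p(p(p(p(c))))

1. g(g(p(p(c)), m(m(c, p(c), e), b, e)), c)  →  p(g(p(p(c)), m(m(c, p(c), e), b, e)))   [R5 at ε]
2. p(g(p(p(c)), m(m(c, p(c), e), b, e)))  →  p(g(p(p(c)), m(c, p(c), e)))   [R4 at 1.2]
3. p(g(p(p(c)), m(c, p(c), e)))  →  p(g(p(p(c)), c))   [R4 at 1.2]
4. p(g(p(p(c)), c))  →  p(p(p(p(c))))   [R5 at 1]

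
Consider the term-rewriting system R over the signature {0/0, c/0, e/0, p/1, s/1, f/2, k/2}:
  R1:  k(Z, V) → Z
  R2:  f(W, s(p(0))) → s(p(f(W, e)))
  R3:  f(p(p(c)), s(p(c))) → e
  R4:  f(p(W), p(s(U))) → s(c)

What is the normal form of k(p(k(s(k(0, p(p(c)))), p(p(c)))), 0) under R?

1. k(p(k(s(k(0, p(p(c)))), p(p(c)))), 0)  →  p(k(s(k(0, p(p(c)))), p(p(c))))   [R1 at ε]
2. p(k(s(k(0, p(p(c)))), p(p(c))))  →  p(s(k(0, p(p(c)))))   [R1 at 1]
3. p(s(k(0, p(p(c)))))  →  p(s(0))   [R1 at 1.1]

p(s(0))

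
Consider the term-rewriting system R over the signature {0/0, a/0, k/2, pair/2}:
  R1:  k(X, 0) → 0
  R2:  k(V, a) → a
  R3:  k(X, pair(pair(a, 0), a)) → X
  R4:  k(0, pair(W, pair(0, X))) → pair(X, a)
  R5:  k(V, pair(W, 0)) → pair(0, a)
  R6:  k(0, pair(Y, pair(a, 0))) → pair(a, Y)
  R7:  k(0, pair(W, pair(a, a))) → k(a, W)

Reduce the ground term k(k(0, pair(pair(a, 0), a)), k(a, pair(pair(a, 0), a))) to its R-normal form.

1. k(k(0, pair(pair(a, 0), a)), k(a, pair(pair(a, 0), a)))  →  k(0, k(a, pair(pair(a, 0), a)))   [R3 at 1]
2. k(0, k(a, pair(pair(a, 0), a)))  →  k(0, a)   [R3 at 2]
3. k(0, a)  →  a   [R2 at ε]

a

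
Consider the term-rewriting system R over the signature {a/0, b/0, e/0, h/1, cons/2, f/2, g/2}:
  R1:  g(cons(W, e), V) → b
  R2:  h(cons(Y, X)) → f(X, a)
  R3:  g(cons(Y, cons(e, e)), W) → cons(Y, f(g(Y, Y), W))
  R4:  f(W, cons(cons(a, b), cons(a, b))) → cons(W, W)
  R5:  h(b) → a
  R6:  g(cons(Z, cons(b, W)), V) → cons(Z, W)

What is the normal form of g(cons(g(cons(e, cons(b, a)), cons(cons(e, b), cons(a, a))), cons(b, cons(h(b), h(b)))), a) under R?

1. g(cons(g(cons(e, cons(b, a)), cons(cons(e, b), cons(a, a))), cons(b, cons(h(b), h(b)))), a)  →  cons(g(cons(e, cons(b, a)), cons(cons(e, b), cons(a, a))), cons(h(b), h(b)))   [R6 at ε]
2. cons(g(cons(e, cons(b, a)), cons(cons(e, b), cons(a, a))), cons(h(b), h(b)))  →  cons(cons(e, a), cons(h(b), h(b)))   [R6 at 1]
3. cons(cons(e, a), cons(h(b), h(b)))  →  cons(cons(e, a), cons(a, h(b)))   [R5 at 2.1]
4. cons(cons(e, a), cons(a, h(b)))  →  cons(cons(e, a), cons(a, a))   [R5 at 2.2]

cons(cons(e, a), cons(a, a))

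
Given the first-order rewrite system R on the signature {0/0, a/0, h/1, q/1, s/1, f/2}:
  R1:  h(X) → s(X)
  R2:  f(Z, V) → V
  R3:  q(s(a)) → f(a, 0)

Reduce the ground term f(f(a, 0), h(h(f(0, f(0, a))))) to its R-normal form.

s(s(a))

1. f(f(a, 0), h(h(f(0, f(0, a)))))  →  h(h(f(0, f(0, a))))   [R2 at ε]
2. h(h(f(0, f(0, a))))  →  s(h(f(0, f(0, a))))   [R1 at ε]
3. s(h(f(0, f(0, a))))  →  s(s(f(0, f(0, a))))   [R1 at 1]
4. s(s(f(0, f(0, a))))  →  s(s(f(0, a)))   [R2 at 1.1]
5. s(s(f(0, a)))  →  s(s(a))   [R2 at 1.1]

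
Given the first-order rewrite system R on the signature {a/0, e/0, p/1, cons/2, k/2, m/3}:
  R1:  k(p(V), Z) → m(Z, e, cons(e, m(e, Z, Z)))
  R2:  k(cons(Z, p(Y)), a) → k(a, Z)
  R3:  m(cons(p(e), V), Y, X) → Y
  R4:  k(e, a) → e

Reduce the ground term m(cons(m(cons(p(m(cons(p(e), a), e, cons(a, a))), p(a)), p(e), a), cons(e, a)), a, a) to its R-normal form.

1. m(cons(m(cons(p(m(cons(p(e), a), e, cons(a, a))), p(a)), p(e), a), cons(e, a)), a, a)  →  m(cons(m(cons(p(e), p(a)), p(e), a), cons(e, a)), a, a)   [R3 at 1.1.1.1.1]
2. m(cons(m(cons(p(e), p(a)), p(e), a), cons(e, a)), a, a)  →  m(cons(p(e), cons(e, a)), a, a)   [R3 at 1.1]
3. m(cons(p(e), cons(e, a)), a, a)  →  a   [R3 at ε]

a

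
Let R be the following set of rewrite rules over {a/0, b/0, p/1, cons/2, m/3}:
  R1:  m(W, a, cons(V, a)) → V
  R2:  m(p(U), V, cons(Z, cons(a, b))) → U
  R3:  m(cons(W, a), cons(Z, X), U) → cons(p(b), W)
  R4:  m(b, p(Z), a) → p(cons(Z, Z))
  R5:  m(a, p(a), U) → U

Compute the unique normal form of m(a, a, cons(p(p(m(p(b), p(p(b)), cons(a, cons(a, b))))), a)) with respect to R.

1. m(a, a, cons(p(p(m(p(b), p(p(b)), cons(a, cons(a, b))))), a))  →  p(p(m(p(b), p(p(b)), cons(a, cons(a, b)))))   [R1 at ε]
2. p(p(m(p(b), p(p(b)), cons(a, cons(a, b)))))  →  p(p(b))   [R2 at 1.1]

p(p(b))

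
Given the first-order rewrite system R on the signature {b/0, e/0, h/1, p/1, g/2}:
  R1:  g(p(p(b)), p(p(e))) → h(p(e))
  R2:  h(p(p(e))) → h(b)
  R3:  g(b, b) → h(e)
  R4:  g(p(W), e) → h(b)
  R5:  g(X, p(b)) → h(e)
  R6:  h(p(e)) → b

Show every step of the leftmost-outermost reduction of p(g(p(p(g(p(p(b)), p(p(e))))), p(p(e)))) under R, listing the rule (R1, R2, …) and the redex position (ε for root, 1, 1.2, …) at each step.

1. p(g(p(p(g(p(p(b)), p(p(e))))), p(p(e))))  →  p(g(p(p(h(p(e)))), p(p(e))))   [R1 at 1.1.1.1]
2. p(g(p(p(h(p(e)))), p(p(e))))  →  p(g(p(p(b)), p(p(e))))   [R6 at 1.1.1.1]
3. p(g(p(p(b)), p(p(e))))  →  p(h(p(e)))   [R1 at 1]
4. p(h(p(e)))  →  p(b)   [R6 at 1]

p(b)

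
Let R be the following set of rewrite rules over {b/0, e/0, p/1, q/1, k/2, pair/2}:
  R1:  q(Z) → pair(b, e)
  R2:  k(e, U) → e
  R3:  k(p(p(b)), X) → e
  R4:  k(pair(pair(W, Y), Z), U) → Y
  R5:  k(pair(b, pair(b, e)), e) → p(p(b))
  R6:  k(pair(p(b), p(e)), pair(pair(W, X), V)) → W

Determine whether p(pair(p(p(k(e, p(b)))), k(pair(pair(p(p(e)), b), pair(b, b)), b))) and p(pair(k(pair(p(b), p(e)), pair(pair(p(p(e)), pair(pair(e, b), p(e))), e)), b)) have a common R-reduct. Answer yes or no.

yes — NF(t₁) = p(pair(p(p(e)), b)), NF(t₂) = p(pair(p(p(e)), b))

Reduce t₁ = p(pair(p(p(k(e, p(b)))), k(pair(pair(p(p(e)), b), pair(b, b)), b))):
1. p(pair(p(p(k(e, p(b)))), k(pair(pair(p(p(e)), b), pair(b, b)), b)))  →  p(pair(p(p(e)), k(pair(pair(p(p(e)), b), pair(b, b)), b)))   [R2 at 1.1.1.1]
2. p(pair(p(p(e)), k(pair(pair(p(p(e)), b), pair(b, b)), b)))  →  p(pair(p(p(e)), b))   [R4 at 1.2]

Reduce t₂ = p(pair(k(pair(p(b), p(e)), pair(pair(p(p(e)), pair(pair(e, b), p(e))), e)), b)):
1. p(pair(k(pair(p(b), p(e)), pair(pair(p(p(e)), pair(pair(e, b), p(e))), e)), b))  →  p(pair(p(p(e)), b))   [R6 at 1.1]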